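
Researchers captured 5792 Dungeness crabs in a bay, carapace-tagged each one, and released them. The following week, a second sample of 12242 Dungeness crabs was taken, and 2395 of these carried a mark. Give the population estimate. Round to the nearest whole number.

Lincoln-Petersen assumes M/N = R/C, so N = M·C / R.
N = (5792 × 12242) / 2395 = 70905664 / 2395 ≈ 29605.7 → 29606

N ≈ 29,606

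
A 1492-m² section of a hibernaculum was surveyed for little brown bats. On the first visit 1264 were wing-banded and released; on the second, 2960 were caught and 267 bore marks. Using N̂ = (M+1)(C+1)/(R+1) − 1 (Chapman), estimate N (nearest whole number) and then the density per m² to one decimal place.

density ≈ 9.4 little brown bats per m²

N̂ = 1265·2961/268 − 1 = 3745665/268 − 1 ≈ 13975.4 → 13975
Density = N̂ / area = 13975 / 1492 ≈ 9.37 → 9.4 per m²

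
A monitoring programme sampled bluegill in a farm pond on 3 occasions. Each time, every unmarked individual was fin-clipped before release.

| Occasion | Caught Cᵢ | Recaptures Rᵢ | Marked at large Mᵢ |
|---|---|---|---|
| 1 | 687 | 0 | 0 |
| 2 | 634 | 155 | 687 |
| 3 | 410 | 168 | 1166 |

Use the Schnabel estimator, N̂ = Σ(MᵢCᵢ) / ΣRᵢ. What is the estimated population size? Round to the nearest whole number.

N ≈ 2829

Σ MᵢCᵢ = 0·687 + 687·634 + 1166·410 = 0 + 435558 + 478060 = 913618
Σ Rᵢ = 0 + 155 + 168 = 323
N̂ = 913618 / 323 ≈ 2828.5 → 2829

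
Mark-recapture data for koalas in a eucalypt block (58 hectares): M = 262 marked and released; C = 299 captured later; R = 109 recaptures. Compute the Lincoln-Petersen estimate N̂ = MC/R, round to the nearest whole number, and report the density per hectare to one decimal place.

N̂ = 262·299/109 = 78338/109 ≈ 718.7 → 719
Density = N̂ / area = 719 / 58 ≈ 12.40 → 12.4 per hectare

density ≈ 12.4 koalas per hectare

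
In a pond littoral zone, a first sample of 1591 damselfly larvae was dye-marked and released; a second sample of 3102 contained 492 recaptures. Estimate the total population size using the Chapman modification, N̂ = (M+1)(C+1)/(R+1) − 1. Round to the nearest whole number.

N ≈ 10,019

N̂ = (1591+1)(3102+1)/(492+1) − 1 = 1592·3103/493 − 1
= 4939976/493 − 1 ≈ 10020.2 − 1 ≈ 10019.2 → 10019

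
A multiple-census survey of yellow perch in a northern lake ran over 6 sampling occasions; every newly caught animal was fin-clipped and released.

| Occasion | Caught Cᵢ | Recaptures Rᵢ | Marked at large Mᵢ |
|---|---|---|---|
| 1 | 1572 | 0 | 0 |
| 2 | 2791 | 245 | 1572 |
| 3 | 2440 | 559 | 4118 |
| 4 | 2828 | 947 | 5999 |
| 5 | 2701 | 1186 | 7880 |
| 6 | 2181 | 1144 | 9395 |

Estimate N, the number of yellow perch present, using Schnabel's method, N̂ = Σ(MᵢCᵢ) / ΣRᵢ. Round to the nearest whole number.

Σ MᵢCᵢ = 0·1572 + 1572·2791 + 4118·2440 + 5999·2828 + 7880·2701 + 9395·2181 = 0 + 4387452 + 10047920 + 16965172 + 21283880 + 20490495 = 73174919
Σ Rᵢ = 0 + 245 + 559 + 947 + 1186 + 1144 = 4081
N̂ = 73174919 / 4081 ≈ 17930.6 → 17931

N ≈ 17,931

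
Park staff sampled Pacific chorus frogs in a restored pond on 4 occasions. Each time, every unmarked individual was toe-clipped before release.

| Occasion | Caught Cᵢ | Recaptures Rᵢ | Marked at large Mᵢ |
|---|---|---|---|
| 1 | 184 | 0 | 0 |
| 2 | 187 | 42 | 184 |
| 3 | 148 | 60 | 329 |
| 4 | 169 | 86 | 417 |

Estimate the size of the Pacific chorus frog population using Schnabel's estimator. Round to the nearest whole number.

Σ MᵢCᵢ = 0·184 + 184·187 + 329·148 + 417·169 = 0 + 34408 + 48692 + 70473 = 153573
Σ Rᵢ = 0 + 42 + 60 + 86 = 188
N̂ = 153573 / 188 ≈ 816.9 → 817

N ≈ 817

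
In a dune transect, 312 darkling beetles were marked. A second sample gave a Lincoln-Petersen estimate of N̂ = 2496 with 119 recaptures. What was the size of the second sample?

From N = M·C/R: C = N·R / M = 2496·119 / 312 = 297024 / 312 = 952.

C = 952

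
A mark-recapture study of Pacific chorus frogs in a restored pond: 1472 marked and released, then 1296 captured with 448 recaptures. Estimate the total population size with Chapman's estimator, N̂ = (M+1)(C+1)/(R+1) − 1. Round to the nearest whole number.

N ≈ 4254

N̂ = (1472+1)(1296+1)/(448+1) − 1 = 1473·1297/449 − 1
= 1910481/449 − 1 ≈ 4255.0 − 1 ≈ 4254.0 → 4254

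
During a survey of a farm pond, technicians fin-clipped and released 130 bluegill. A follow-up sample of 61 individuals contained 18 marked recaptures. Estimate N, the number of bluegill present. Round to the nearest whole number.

N ≈ 441

N = (130 × 61) / 18 = 7930 / 18 ≈ 440.6 → 441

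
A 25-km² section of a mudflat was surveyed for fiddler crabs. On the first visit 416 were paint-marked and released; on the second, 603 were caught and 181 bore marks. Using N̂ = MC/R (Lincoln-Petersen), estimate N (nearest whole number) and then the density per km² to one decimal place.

density ≈ 55.4 fiddler crabs per km²

N̂ = 416·603/181 = 250848/181 ≈ 1385.9 → 1386
Density = N̂ / area = 1386 / 25 ≈ 55.44 → 55.4 per km²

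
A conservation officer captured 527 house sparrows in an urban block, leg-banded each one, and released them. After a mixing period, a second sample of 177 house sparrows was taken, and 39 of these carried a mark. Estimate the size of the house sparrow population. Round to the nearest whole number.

Lincoln-Petersen assumes M/N = R/C, so N = M·C / R.
N = (527 × 177) / 39 = 93279 / 39 ≈ 2391.8 → 2392

N ≈ 2392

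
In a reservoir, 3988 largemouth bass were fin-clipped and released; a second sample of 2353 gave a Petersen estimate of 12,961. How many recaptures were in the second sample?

From N = M·C/R: R = M·C / N = 3988·2353 / 12961 = 9383764 / 12961 = 724.

R = 724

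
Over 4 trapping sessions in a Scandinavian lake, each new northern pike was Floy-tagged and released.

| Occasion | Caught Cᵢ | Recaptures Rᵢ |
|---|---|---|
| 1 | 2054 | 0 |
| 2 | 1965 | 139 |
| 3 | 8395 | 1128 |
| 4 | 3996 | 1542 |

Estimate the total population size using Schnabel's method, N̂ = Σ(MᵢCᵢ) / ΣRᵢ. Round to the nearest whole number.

Marked at large before each occasion: Mᵢ = Σⱼ<ᵢ (Cⱼ − Rⱼ) → M1=0, M2=2054, M3=3880, M4=11147
Σ MᵢCᵢ = 0·2054 + 2054·1965 + 3880·8395 + 11147·3996 = 0 + 4036110 + 32572600 + 44543412 = 81152122
Σ Rᵢ = 0 + 139 + 1128 + 1542 = 2809
N̂ = 81152122 / 2809 ≈ 28890.0 → 28890

N ≈ 28,890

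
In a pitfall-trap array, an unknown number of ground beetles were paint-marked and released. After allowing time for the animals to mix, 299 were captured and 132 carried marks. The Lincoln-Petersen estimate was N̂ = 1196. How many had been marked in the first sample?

M = 528

From N = M·C/R: M = N·R / C = 1196·132 / 299 = 157872 / 299 = 528.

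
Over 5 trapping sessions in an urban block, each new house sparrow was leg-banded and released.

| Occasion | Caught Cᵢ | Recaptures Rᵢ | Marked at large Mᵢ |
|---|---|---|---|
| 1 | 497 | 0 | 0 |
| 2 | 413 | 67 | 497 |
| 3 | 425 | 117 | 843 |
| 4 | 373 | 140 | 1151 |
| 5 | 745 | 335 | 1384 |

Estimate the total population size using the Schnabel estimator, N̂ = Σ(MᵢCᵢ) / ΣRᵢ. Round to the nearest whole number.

Σ MᵢCᵢ = 0·497 + 497·413 + 843·425 + 1151·373 + 1384·745 = 0 + 205261 + 358275 + 429323 + 1031080 = 2023939
Σ Rᵢ = 0 + 67 + 117 + 140 + 335 = 659
N̂ = 2023939 / 659 ≈ 3071.2 → 3071

N ≈ 3071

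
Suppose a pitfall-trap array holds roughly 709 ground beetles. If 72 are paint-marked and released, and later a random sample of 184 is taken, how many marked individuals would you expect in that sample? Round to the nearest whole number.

expected recaptures ≈ 19

The marked fraction of the population is 72/709, so in a sample of 184 expect C·(M/N) marked.
E[R] = 72 × 184 / 709 = 13248 / 709 ≈ 18.7 → 19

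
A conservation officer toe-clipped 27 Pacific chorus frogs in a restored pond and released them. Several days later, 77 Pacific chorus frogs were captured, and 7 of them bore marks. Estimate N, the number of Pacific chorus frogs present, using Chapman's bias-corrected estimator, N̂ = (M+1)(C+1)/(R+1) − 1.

N = 272

N̂ = (27+1)(77+1)/(7+1) − 1 = 28·78/8 − 1
= 2184/8 − 1 = 273 − 1 = 272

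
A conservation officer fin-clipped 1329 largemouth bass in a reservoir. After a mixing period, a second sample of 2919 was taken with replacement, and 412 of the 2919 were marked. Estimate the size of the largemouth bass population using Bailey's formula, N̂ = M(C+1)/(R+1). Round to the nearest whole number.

N̂ = 1329·(2919+1)/(412+1) = 1329·2920/413 = 3880680/413 ≈ 9396.3 → 9396

N ≈ 9396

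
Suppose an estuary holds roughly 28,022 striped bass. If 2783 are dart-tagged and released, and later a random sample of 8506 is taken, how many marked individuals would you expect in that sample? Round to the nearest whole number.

The marked fraction of the population is 2783/28022, so in a sample of 8506 expect C·(M/N) marked.
E[R] = 2783 × 8506 / 28022 = 23672198 / 28022 ≈ 844.8 → 845

expected recaptures ≈ 845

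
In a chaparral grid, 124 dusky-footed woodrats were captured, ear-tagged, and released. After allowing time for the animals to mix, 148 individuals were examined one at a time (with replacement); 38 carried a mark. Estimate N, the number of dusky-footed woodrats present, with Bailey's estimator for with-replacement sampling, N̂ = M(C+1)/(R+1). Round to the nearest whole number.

N̂ = 124·(148+1)/(38+1) = 124·149/39 = 18476/39 ≈ 473.7 → 474

N ≈ 474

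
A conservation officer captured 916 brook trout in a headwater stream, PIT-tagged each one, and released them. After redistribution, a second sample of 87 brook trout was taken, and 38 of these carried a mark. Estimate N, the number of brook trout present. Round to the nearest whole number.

N ≈ 2097

If marked individuals mix randomly, R/C ≈ M/N, giving N ≈ M·C/R.
N = (916 × 87) / 38 = 79692 / 38 ≈ 2097.2 → 2097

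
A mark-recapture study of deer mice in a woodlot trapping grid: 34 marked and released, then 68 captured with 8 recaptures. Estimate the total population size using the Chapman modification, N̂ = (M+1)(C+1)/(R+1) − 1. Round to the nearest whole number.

N̂ = (34+1)(68+1)/(8+1) − 1 = 35·69/9 − 1
= 2415/9 − 1 ≈ 268.3 − 1 ≈ 267.3 → 267

N ≈ 267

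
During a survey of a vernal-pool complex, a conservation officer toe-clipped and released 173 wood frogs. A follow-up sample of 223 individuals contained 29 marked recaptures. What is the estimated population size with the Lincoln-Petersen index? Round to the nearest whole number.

N = (173 × 223) / 29 = 38579 / 29 ≈ 1330.3 → 1330

N ≈ 1330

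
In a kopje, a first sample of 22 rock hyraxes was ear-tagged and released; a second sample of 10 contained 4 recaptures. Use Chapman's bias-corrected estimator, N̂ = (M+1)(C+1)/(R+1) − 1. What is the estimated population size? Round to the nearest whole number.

N̂ = (22+1)(10+1)/(4+1) − 1 = 23·11/5 − 1
= 253/5 − 1 ≈ 50.6 − 1 ≈ 49.6 → 50

N ≈ 50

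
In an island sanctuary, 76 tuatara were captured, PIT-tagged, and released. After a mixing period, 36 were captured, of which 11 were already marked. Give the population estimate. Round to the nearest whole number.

N = (76 × 36) / 11 = 2736 / 11 ≈ 248.7 → 249

N ≈ 249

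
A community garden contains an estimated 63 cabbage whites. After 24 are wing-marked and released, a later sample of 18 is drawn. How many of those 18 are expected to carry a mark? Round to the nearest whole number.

expected recaptures ≈ 7

Expected recaptures E[R] = M·C / N.
E[R] = 24 × 18 / 63 = 432 / 63 ≈ 6.9 → 7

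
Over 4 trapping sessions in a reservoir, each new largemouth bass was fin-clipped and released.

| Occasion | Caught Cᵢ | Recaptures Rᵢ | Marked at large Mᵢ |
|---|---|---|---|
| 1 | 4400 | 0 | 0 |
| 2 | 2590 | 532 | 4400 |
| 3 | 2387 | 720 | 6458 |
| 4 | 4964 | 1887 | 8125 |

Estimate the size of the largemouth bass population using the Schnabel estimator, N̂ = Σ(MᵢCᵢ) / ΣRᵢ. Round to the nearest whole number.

Σ MᵢCᵢ = 0·4400 + 4400·2590 + 6458·2387 + 8125·4964 = 0 + 11396000 + 15415246 + 40332500 = 67143746
Σ Rᵢ = 0 + 532 + 720 + 1887 = 3139
N̂ = 67143746 / 3139 ≈ 21390.2 → 21390

N ≈ 21,390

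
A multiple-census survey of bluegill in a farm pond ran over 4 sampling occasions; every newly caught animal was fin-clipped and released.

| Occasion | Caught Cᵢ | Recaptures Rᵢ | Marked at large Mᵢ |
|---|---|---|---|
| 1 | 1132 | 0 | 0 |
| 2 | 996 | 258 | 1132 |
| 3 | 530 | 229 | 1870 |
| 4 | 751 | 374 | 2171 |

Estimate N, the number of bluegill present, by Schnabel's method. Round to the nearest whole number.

Σ MᵢCᵢ = 0·1132 + 1132·996 + 1870·530 + 2171·751 = 0 + 1127472 + 991100 + 1630421 = 3748993
Σ Rᵢ = 0 + 258 + 229 + 374 = 861
N̂ = 3748993 / 861 ≈ 4354.2 → 4354

N ≈ 4354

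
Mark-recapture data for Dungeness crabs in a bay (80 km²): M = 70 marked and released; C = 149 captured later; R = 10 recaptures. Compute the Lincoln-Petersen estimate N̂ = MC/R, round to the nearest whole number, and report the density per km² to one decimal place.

N̂ = 70·149/10 = 10430/10 = 1043
Density = N̂ / area = 1043 / 80 ≈ 13.04 → 13.0 per km²

density ≈ 13.0 Dungeness crabs per km²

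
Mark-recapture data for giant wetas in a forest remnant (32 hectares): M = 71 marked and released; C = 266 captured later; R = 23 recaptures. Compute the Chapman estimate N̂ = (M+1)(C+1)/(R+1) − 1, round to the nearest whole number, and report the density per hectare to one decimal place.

N̂ = 72·267/24 − 1 = 19224/24 − 1 = 800
Density = N̂ / area = 800 / 32 = 25.0 per hectare

density ≈ 25.0 giant wetas per hectare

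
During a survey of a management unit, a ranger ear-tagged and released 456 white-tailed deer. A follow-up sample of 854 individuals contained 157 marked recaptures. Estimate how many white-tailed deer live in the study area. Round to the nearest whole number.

N ≈ 2480

If marked individuals mix randomly, R/C ≈ M/N, giving N ≈ M·C/R.
N = (456 × 854) / 157 = 389424 / 157 ≈ 2480.4 → 2480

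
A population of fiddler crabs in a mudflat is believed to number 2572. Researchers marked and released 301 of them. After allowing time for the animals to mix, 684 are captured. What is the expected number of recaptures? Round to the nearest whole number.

expected recaptures ≈ 80

Expected recaptures E[R] = M·C / N.
E[R] = 301 × 684 / 2572 = 205884 / 2572 ≈ 80.0 → 80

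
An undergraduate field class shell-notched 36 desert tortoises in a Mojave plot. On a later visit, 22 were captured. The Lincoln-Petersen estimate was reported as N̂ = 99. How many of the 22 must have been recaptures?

R = 8

From N = M·C/R: R = M·C / N = 36·22 / 99 = 792 / 99 = 8.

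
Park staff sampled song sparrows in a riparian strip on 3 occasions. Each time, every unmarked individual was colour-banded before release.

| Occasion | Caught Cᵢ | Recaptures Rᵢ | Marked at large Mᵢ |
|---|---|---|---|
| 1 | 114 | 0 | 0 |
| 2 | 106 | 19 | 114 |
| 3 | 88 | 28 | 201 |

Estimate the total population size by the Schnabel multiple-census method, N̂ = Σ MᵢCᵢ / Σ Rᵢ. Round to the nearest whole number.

Σ MᵢCᵢ = 0·114 + 114·106 + 201·88 = 0 + 12084 + 17688 = 29772
Σ Rᵢ = 0 + 19 + 28 = 47
N̂ = 29772 / 47 ≈ 633.4 → 633

N ≈ 633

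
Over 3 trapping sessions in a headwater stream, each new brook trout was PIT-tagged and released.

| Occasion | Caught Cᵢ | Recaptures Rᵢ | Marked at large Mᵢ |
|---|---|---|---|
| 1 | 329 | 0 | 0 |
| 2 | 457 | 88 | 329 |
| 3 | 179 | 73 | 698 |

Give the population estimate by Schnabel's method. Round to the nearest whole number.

Σ MᵢCᵢ = 0·329 + 329·457 + 698·179 = 0 + 150353 + 124942 = 275295
Σ Rᵢ = 0 + 88 + 73 = 161
N̂ = 275295 / 161 ≈ 1709.9 → 1710

N ≈ 1710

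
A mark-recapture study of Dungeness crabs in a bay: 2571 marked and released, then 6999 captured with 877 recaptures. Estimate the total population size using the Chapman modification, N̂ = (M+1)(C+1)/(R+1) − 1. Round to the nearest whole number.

N ≈ 20,505

N̂ = (2571+1)(6999+1)/(877+1) − 1 = 2572·7000/878 − 1
= 18004000/878 − 1 ≈ 20505.7 − 1 ≈ 20504.7 → 20505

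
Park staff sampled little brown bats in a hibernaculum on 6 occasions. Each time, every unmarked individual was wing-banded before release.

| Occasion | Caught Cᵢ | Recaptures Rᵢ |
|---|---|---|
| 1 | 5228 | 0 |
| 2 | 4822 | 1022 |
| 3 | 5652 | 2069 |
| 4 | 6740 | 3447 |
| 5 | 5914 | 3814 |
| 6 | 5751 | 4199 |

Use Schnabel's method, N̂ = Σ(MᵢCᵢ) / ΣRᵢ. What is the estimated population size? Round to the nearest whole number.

N ≈ 24,660

Marked at large before each occasion: Mᵢ = Σⱼ<ᵢ (Cⱼ − Rⱼ) → M1=0, M2=5228, M3=9028, M4=12611, M5=15904, M6=18004
Σ MᵢCᵢ = 0·5228 + 5228·4822 + 9028·5652 + 12611·6740 + 15904·5914 + 18004·5751 = 0 + 25209416 + 51026256 + 84998140 + 94056256 + 103541004 = 358831072
Σ Rᵢ = 0 + 1022 + 2069 + 3447 + 3814 + 4199 = 14551
N̂ = 358831072 / 14551 ≈ 24660.2 → 24660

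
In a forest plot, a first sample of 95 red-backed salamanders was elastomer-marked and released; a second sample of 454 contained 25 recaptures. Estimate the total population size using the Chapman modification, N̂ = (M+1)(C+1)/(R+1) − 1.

N̂ = (95+1)(454+1)/(25+1) − 1 = 96·455/26 − 1
= 43680/26 − 1 = 1680 − 1 = 1679

N = 1679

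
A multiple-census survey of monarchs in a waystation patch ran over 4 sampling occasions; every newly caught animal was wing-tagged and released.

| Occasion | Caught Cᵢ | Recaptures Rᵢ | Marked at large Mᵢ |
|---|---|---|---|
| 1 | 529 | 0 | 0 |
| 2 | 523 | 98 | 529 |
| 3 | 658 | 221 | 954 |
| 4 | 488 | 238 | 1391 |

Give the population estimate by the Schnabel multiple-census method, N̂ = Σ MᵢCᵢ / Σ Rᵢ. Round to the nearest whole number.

Σ MᵢCᵢ = 0·529 + 529·523 + 954·658 + 1391·488 = 0 + 276667 + 627732 + 678808 = 1583207
Σ Rᵢ = 0 + 98 + 221 + 238 = 557
N̂ = 1583207 / 557 ≈ 2842.4 → 2842

N ≈ 2842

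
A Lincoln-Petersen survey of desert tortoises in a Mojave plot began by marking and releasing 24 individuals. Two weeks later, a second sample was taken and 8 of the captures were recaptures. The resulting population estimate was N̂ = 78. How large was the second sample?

From N = M·C/R: C = N·R / M = 78·8 / 24 = 624 / 24 = 26.

C = 26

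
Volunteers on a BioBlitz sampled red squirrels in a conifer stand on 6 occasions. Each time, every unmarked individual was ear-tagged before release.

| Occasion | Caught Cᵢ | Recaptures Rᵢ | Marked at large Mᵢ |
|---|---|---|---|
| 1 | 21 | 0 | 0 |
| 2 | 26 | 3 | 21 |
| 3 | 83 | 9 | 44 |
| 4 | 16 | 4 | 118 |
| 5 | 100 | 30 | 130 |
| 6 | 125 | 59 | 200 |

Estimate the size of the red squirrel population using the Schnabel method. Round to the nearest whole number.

N ≈ 420

Σ MᵢCᵢ = 0·21 + 21·26 + 44·83 + 118·16 + 130·100 + 200·125 = 0 + 546 + 3652 + 1888 + 13000 + 25000 = 44086
Σ Rᵢ = 0 + 3 + 9 + 4 + 30 + 59 = 105
N̂ = 44086 / 105 ≈ 419.9 → 420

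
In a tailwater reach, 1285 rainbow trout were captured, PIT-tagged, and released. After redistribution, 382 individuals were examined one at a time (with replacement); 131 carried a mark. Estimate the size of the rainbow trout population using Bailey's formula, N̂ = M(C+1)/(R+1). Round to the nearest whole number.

N ≈ 3728

N̂ = 1285·(382+1)/(131+1) = 1285·383/132 = 492155/132 ≈ 3728.4 → 3728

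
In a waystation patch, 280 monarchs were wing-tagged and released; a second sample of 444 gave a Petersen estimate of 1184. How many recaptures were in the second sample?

R = 105

From N = M·C/R: R = M·C / N = 280·444 / 1184 = 124320 / 1184 = 105.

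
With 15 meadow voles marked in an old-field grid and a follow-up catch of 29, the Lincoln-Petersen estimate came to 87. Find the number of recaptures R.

R = 5

From N = M·C/R: R = M·C / N = 15·29 / 87 = 435 / 87 = 5.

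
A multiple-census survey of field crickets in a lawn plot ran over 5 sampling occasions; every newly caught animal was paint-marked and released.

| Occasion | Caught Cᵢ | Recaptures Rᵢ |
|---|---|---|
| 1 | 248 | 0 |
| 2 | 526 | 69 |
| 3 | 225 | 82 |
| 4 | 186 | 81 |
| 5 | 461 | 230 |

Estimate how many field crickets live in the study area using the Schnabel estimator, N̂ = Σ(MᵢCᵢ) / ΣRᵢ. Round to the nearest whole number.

Marked at large before each occasion: Mᵢ = Σⱼ<ᵢ (Cⱼ − Rⱼ) → M1=0, M2=248, M3=705, M4=848, M5=953
Σ MᵢCᵢ = 0·248 + 248·526 + 705·225 + 848·186 + 953·461 = 0 + 130448 + 158625 + 157728 + 439333 = 886134
Σ Rᵢ = 0 + 69 + 82 + 81 + 230 = 462
N̂ = 886134 / 462 ≈ 1918.0 → 1918

N ≈ 1918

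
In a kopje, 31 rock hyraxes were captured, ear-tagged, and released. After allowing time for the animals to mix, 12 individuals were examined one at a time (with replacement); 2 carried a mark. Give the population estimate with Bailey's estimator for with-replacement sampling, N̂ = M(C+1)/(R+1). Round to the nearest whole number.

N ≈ 134

N̂ = 31·(12+1)/(2+1) = 31·13/3 = 403/3 ≈ 134.3 → 134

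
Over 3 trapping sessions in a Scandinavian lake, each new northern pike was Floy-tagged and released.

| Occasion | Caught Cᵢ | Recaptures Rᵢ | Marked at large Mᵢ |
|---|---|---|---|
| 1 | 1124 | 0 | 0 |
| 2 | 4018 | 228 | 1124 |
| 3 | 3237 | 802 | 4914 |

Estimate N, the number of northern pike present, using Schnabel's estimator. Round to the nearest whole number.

Σ MᵢCᵢ = 0·1124 + 1124·4018 + 4914·3237 = 0 + 4516232 + 15906618 = 20422850
Σ Rᵢ = 0 + 228 + 802 = 1030
N̂ = 20422850 / 1030 ≈ 19828.0 → 19828

N ≈ 19,828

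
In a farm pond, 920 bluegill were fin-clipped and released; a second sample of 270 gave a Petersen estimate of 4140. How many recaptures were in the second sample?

R = 60

From N = M·C/R: R = M·C / N = 920·270 / 4140 = 248400 / 4140 = 60.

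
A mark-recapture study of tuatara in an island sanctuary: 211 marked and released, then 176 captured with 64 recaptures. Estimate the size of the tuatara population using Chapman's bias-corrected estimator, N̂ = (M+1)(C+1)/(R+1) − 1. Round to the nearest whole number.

N̂ = (211+1)(176+1)/(64+1) − 1 = 212·177/65 − 1
= 37524/65 − 1 ≈ 577.3 − 1 ≈ 576.3 → 576

N ≈ 576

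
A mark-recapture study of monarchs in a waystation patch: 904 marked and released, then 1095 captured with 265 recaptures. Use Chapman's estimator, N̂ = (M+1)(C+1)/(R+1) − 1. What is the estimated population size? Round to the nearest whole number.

N̂ = (904+1)(1095+1)/(265+1) − 1 = 905·1096/266 − 1
= 991880/266 − 1 ≈ 3728.9 − 1 ≈ 3727.9 → 3728

N ≈ 3728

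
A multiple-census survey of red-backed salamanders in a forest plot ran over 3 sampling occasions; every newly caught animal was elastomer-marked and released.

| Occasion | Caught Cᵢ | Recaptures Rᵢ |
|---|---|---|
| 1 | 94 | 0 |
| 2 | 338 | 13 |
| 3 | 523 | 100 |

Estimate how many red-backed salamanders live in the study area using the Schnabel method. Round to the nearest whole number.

N ≈ 2220

Marked at large before each occasion: Mᵢ = Σⱼ<ᵢ (Cⱼ − Rⱼ) → M1=0, M2=94, M3=419
Σ MᵢCᵢ = 0·94 + 94·338 + 419·523 = 0 + 31772 + 219137 = 250909
Σ Rᵢ = 0 + 13 + 100 = 113
N̂ = 250909 / 113 ≈ 2220.4 → 2220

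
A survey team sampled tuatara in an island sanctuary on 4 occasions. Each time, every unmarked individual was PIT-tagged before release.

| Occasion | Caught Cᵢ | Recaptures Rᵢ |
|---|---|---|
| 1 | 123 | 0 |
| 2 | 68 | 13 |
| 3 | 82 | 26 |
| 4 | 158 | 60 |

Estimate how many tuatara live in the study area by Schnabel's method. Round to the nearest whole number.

Marked at large before each occasion: Mᵢ = Σⱼ<ᵢ (Cⱼ − Rⱼ) → M1=0, M2=123, M3=178, M4=234
Σ MᵢCᵢ = 0·123 + 123·68 + 178·82 + 234·158 = 0 + 8364 + 14596 + 36972 = 59932
Σ Rᵢ = 0 + 13 + 26 + 60 = 99
N̂ = 59932 / 99 ≈ 605.4 → 605

N ≈ 605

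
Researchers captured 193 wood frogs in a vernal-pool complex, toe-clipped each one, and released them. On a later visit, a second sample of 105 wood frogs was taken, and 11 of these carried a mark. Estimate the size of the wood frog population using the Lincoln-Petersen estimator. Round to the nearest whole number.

If marked individuals mix randomly, R/C ≈ M/N, giving N ≈ M·C/R.
N = (193 × 105) / 11 = 20265 / 11 ≈ 1842.3 → 1842

N ≈ 1842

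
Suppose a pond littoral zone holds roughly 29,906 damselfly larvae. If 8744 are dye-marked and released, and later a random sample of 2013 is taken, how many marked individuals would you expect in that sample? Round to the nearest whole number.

expected recaptures ≈ 589

The marked fraction of the population is 8744/29906, so in a sample of 2013 expect C·(M/N) marked.
E[R] = 8744 × 2013 / 29906 = 17601672 / 29906 ≈ 588.6 → 589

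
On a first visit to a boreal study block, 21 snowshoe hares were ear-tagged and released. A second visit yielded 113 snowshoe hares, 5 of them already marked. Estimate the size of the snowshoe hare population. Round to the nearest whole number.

N ≈ 475

If marked individuals mix randomly, R/C ≈ M/N, giving N ≈ M·C/R.
N = (21 × 113) / 5 = 2373 / 5 ≈ 474.6 → 475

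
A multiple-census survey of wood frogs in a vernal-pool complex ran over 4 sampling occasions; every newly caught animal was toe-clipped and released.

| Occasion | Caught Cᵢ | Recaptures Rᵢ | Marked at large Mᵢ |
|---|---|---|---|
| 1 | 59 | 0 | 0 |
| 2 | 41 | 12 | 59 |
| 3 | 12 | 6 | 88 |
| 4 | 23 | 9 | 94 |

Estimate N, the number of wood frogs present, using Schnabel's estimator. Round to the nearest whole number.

Σ MᵢCᵢ = 0·59 + 59·41 + 88·12 + 94·23 = 0 + 2419 + 1056 + 2162 = 5637
Σ Rᵢ = 0 + 12 + 6 + 9 = 27
N̂ = 5637 / 27 ≈ 208.8 → 209

N ≈ 209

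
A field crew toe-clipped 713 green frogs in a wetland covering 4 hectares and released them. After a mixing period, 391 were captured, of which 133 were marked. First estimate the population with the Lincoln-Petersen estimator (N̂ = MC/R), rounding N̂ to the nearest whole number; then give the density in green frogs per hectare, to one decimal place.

N̂ = 713·391/133 = 278783/133 ≈ 2096.1 → 2096
Density = N̂ / area = 2096 / 4 = 524.0 per hectare

density ≈ 524.0 green frogs per hectare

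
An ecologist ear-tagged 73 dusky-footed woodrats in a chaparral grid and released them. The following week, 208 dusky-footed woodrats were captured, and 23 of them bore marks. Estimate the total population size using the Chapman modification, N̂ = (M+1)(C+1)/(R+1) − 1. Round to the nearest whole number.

N̂ = (73+1)(208+1)/(23+1) − 1 = 74·209/24 − 1
= 15466/24 − 1 ≈ 644.4 − 1 ≈ 643.4 → 643

N ≈ 643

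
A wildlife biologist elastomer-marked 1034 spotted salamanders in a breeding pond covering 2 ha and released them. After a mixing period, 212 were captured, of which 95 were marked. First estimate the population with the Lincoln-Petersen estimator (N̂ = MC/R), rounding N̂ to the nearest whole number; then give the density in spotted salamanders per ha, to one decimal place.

density ≈ 1153.5 spotted salamanders per ha

N̂ = 1034·212/95 = 219208/95 ≈ 2307.45 → 2307
Density = N̂ / area = 2307 / 2 ≈ 1153.50 → 1153.5 per ha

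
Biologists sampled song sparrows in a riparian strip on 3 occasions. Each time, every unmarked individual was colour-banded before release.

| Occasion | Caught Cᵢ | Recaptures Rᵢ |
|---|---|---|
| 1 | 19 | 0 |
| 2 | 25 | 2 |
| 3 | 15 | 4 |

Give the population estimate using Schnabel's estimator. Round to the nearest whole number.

N ≈ 184

Marked at large before each occasion: Mᵢ = Σⱼ<ᵢ (Cⱼ − Rⱼ) → M1=0, M2=19, M3=42
Σ MᵢCᵢ = 0·19 + 19·25 + 42·15 = 0 + 475 + 630 = 1105
Σ Rᵢ = 0 + 2 + 4 = 6
N̂ = 1105 / 6 ≈ 184.2 → 184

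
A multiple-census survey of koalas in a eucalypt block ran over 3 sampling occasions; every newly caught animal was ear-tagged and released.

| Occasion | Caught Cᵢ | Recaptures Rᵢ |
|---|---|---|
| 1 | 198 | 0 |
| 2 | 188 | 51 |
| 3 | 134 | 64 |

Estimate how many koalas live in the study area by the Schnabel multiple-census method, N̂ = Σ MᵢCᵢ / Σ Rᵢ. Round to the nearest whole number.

Marked at large before each occasion: Mᵢ = Σⱼ<ᵢ (Cⱼ − Rⱼ) → M1=0, M2=198, M3=335
Σ MᵢCᵢ = 0·198 + 198·188 + 335·134 = 0 + 37224 + 44890 = 82114
Σ Rᵢ = 0 + 51 + 64 = 115
N̂ = 82114 / 115 ≈ 714.0 → 714

N ≈ 714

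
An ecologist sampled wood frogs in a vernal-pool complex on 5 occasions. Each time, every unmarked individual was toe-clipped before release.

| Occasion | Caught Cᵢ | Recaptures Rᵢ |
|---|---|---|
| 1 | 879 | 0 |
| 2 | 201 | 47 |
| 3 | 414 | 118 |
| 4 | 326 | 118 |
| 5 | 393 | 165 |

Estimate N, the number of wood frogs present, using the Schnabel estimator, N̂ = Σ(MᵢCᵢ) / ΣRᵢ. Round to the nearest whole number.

N ≈ 3664

Marked at large before each occasion: Mᵢ = Σⱼ<ᵢ (Cⱼ − Rⱼ) → M1=0, M2=879, M3=1033, M4=1329, M5=1537
Σ MᵢCᵢ = 0·879 + 879·201 + 1033·414 + 1329·326 + 1537·393 = 0 + 176679 + 427662 + 433254 + 604041 = 1641636
Σ Rᵢ = 0 + 47 + 118 + 118 + 165 = 448
N̂ = 1641636 / 448 ≈ 3664.4 → 3664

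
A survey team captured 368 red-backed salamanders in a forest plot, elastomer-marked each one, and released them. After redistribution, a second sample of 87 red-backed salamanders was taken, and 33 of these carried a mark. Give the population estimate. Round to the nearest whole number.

N = (368 × 87) / 33 = 32016 / 33 ≈ 970.2 → 970

N ≈ 970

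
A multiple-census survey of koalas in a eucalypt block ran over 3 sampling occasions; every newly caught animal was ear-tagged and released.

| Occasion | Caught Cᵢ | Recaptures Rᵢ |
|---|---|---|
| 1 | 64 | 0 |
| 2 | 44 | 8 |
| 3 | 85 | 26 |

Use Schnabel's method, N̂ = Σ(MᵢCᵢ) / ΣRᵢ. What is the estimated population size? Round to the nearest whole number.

Marked at large before each occasion: Mᵢ = Σⱼ<ᵢ (Cⱼ − Rⱼ) → M1=0, M2=64, M3=100
Σ MᵢCᵢ = 0·64 + 64·44 + 100·85 = 0 + 2816 + 8500 = 11316
Σ Rᵢ = 0 + 8 + 26 = 34
N̂ = 11316 / 34 ≈ 332.8 → 333

N ≈ 333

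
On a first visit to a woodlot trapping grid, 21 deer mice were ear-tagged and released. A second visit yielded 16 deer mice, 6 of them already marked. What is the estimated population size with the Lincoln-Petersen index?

N = 56

The marked fraction in the recapture sample should equal the marked fraction in the population: 6/16 = 21/N.
N = (21 × 16) / 6 = 336 / 6 = 56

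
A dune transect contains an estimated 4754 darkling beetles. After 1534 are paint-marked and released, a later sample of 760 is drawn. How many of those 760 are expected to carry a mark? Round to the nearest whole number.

expected recaptures ≈ 245

The marked fraction of the population is 1534/4754, so in a sample of 760 expect C·(M/N) marked.
E[R] = 1534 × 760 / 4754 = 1165840 / 4754 ≈ 245.2 → 245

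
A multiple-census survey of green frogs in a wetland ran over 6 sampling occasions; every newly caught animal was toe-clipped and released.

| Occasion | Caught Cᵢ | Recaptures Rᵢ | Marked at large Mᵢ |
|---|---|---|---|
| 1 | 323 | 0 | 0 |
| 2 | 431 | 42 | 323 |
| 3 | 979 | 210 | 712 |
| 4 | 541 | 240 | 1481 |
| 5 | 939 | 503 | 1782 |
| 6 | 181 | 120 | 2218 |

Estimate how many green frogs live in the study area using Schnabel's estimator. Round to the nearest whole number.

N ≈ 3329

Σ MᵢCᵢ = 0·323 + 323·431 + 712·979 + 1481·541 + 1782·939 + 2218·181 = 0 + 139213 + 697048 + 801221 + 1673298 + 401458 = 3712238
Σ Rᵢ = 0 + 42 + 210 + 240 + 503 + 120 = 1115
N̂ = 3712238 / 1115 ≈ 3329.4 → 3329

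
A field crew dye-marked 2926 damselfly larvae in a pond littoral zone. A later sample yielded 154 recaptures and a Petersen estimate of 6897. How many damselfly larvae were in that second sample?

C = 363

From N = M·C/R: C = N·R / M = 6897·154 / 2926 = 1062138 / 2926 = 363.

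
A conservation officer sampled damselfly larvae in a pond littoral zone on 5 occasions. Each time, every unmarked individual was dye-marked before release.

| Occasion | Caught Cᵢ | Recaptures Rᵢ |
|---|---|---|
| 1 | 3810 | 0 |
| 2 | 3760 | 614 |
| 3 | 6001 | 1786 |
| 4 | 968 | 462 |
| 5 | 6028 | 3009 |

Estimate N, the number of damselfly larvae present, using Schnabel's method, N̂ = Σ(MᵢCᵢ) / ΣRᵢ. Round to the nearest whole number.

N ≈ 23,381

Marked at large before each occasion: Mᵢ = Σⱼ<ᵢ (Cⱼ − Rⱼ) → M1=0, M2=3810, M3=6956, M4=11171, M5=11677
Σ MᵢCᵢ = 0·3810 + 3810·3760 + 6956·6001 + 11171·968 + 11677·6028 = 0 + 14325600 + 41742956 + 10813528 + 70388956 = 137271040
Σ Rᵢ = 0 + 614 + 1786 + 462 + 3009 = 5871
N̂ = 137271040 / 5871 ≈ 23381.2 → 23381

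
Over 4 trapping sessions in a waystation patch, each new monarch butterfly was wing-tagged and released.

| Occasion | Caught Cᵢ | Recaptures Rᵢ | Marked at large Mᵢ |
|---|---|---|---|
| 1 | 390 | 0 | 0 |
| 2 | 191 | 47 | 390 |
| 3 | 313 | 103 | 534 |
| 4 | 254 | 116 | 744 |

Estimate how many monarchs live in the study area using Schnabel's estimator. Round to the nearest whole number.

Σ MᵢCᵢ = 0·390 + 390·191 + 534·313 + 744·254 = 0 + 74490 + 167142 + 188976 = 430608
Σ Rᵢ = 0 + 47 + 103 + 116 = 266
N̂ = 430608 / 266 ≈ 1618.8 → 1619

N ≈ 1619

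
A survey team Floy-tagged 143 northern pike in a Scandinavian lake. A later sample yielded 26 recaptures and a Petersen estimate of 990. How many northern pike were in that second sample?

C = 180

From N = M·C/R: C = N·R / M = 990·26 / 143 = 25740 / 143 = 180.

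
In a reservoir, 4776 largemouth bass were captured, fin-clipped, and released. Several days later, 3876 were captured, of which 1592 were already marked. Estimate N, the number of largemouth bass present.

N = 11,628

The marked fraction in the recapture sample should equal the marked fraction in the population: 1592/3876 = 4776/N.
N = (4776 × 3876) / 1592 = 18511776 / 1592 = 11628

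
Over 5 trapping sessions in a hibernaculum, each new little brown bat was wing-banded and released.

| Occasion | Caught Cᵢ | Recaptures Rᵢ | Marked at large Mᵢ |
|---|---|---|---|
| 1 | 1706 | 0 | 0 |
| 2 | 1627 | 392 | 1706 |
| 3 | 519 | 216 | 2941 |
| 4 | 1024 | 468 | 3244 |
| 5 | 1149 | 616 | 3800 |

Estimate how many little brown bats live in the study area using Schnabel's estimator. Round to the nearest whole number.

N ≈ 7086

Σ MᵢCᵢ = 0·1706 + 1706·1627 + 2941·519 + 3244·1024 + 3800·1149 = 0 + 2775662 + 1526379 + 3321856 + 4366200 = 11990097
Σ Rᵢ = 0 + 392 + 216 + 468 + 616 = 1692
N̂ = 11990097 / 1692 ≈ 7086.3 → 7086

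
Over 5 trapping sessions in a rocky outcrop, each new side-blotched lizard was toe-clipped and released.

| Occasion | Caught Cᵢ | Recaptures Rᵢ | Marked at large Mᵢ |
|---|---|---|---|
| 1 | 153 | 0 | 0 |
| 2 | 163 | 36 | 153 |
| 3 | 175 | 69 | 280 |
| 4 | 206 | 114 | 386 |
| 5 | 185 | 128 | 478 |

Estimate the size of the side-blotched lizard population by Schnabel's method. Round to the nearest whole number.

Σ MᵢCᵢ = 0·153 + 153·163 + 280·175 + 386·206 + 478·185 = 0 + 24939 + 49000 + 79516 + 88430 = 241885
Σ Rᵢ = 0 + 36 + 69 + 114 + 128 = 347
N̂ = 241885 / 347 ≈ 697.1 → 697

N ≈ 697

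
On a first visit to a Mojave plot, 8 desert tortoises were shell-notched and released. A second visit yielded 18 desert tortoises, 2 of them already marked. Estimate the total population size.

N = 72

N = (8 × 18) / 2 = 144 / 2 = 72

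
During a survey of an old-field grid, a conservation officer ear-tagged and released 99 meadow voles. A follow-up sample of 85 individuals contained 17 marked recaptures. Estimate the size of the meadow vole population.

Lincoln-Petersen assumes M/N = R/C, so N = M·C / R.
N = (99 × 85) / 17 = 8415 / 17 = 495

N = 495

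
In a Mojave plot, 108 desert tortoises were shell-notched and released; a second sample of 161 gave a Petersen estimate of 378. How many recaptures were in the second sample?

R = 46

From N = M·C/R: R = M·C / N = 108·161 / 378 = 17388 / 378 = 46.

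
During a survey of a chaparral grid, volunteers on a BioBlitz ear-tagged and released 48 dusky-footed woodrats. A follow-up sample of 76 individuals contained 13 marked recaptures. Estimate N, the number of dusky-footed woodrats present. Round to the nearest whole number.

N ≈ 281

N = (48 × 76) / 13 = 3648 / 13 ≈ 280.6 → 281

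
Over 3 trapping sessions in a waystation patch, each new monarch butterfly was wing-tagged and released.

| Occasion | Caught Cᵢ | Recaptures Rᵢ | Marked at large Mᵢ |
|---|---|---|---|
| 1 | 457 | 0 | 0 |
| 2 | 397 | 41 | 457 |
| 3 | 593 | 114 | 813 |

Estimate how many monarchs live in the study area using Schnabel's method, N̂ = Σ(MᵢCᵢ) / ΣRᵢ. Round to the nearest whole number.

Σ MᵢCᵢ = 0·457 + 457·397 + 813·593 = 0 + 181429 + 482109 = 663538
Σ Rᵢ = 0 + 41 + 114 = 155
N̂ = 663538 / 155 ≈ 4280.9 → 4281

N ≈ 4281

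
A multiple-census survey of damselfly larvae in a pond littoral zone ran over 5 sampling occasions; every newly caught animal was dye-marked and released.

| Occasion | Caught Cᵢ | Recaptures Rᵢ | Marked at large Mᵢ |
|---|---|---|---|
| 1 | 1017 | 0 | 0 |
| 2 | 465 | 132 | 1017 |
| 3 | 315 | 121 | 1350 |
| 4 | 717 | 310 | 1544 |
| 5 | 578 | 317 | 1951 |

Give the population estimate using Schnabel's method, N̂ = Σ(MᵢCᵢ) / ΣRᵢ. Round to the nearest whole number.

N ≈ 3560

Σ MᵢCᵢ = 0·1017 + 1017·465 + 1350·315 + 1544·717 + 1951·578 = 0 + 472905 + 425250 + 1107048 + 1127678 = 3132881
Σ Rᵢ = 0 + 132 + 121 + 310 + 317 = 880
N̂ = 3132881 / 880 ≈ 3560.1 → 3560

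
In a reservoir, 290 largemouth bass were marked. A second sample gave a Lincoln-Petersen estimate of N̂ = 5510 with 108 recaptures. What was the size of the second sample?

From N = M·C/R: C = N·R / M = 5510·108 / 290 = 595080 / 290 = 2052.

C = 2052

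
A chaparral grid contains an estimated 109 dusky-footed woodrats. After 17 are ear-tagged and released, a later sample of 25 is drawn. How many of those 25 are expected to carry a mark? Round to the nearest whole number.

The marked fraction of the population is 17/109, so in a sample of 25 expect C·(M/N) marked.
E[R] = 17 × 25 / 109 = 425 / 109 ≈ 3.9 → 4

expected recaptures ≈ 4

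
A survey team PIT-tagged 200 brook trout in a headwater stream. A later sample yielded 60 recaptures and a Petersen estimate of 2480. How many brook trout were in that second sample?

C = 744

From N = M·C/R: C = N·R / M = 2480·60 / 200 = 148800 / 200 = 744.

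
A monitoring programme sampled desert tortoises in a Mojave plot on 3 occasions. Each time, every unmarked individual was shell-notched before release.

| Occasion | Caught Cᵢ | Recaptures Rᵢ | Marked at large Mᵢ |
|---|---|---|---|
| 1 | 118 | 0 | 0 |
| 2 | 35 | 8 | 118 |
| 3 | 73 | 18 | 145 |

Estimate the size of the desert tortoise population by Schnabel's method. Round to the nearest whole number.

N ≈ 566

Σ MᵢCᵢ = 0·118 + 118·35 + 145·73 = 0 + 4130 + 10585 = 14715
Σ Rᵢ = 0 + 8 + 18 = 26
N̂ = 14715 / 26 ≈ 566.0 → 566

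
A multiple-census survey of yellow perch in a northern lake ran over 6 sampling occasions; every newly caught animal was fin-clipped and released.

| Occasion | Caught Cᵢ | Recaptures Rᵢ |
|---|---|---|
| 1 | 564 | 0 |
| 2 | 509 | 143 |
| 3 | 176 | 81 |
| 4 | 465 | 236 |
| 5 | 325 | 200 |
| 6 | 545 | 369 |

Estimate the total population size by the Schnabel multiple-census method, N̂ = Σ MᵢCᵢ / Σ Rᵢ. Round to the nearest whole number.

N ≈ 2028

Marked at large before each occasion: Mᵢ = Σⱼ<ᵢ (Cⱼ − Rⱼ) → M1=0, M2=564, M3=930, M4=1025, M5=1254, M6=1379
Σ MᵢCᵢ = 0·564 + 564·509 + 930·176 + 1025·465 + 1254·325 + 1379·545 = 0 + 287076 + 163680 + 476625 + 407550 + 751555 = 2086486
Σ Rᵢ = 0 + 143 + 81 + 236 + 200 + 369 = 1029
N̂ = 2086486 / 1029 ≈ 2027.7 → 2028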